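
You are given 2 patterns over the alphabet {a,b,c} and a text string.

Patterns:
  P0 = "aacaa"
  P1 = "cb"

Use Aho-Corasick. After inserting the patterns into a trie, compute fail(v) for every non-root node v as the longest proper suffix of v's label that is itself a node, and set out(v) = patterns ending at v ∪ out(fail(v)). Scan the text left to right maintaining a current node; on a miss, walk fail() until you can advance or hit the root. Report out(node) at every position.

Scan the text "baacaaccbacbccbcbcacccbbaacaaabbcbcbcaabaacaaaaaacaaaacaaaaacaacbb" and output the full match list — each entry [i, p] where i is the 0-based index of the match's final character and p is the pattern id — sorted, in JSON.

Construct AC machine:
Trie nodes:
  n0 'ε': a→1 c→6
  n1 'a': a→2
  n2 'aa': c→3
  n3 'aac': a→4
  n4 'aaca': a→5
  n5 'aacaa': ·  ←P0
  n6 'c': b→7
  n7 'cb': ·  ←P1

BFS fail/out derivation:
  n1('a'): parent n0 fail=0; on 'a' 0 → fail=0;  out ∅∪∅=∅
  n6('c'): parent n0 fail=0; on 'c' 0 → fail=0;  out ∅∪∅=∅
  n2('aa'): parent n1 fail=0; on 'a' 0 → fail=1;  out ∅∪∅=∅
  n7('cb'): parent n6 fail=0; on 'b' 0 → fail=0;  out {1}∪∅={1}
  n3('aac'): parent n2 fail=1; on 'c' 1→0 → fail=6;  out ∅∪∅=∅
  n4('aaca'): parent n3 fail=6; on 'a' 6→0 → fail=1;  out ∅∪∅=∅
  n5('aacaa'): parent n4 fail=1; on 'a' 1 → fail=2;  out {0}∪∅={0}

Text stream:
pos 0 'b': at 0
pos 1 'a': at 1
pos 2 'a': at 2
pos 3 'c': at 3
pos 4 'a': at 4
pos 5 'a': at 5  → match P0@[1:5]
pos 6 'c': at 3 (fail-walked)
pos 7 'c': at 6 (fail-walked)
pos 8 'b': at 7  → match P1@[7:8]
pos 9 'a': at 1 (fail-walked)
pos 10 'c': at 6 (fail-walked)
pos 11 'b': at 7  → match P1@[10:11]
pos 12 'c': at 6 (fail-walked)
pos 13 'c': at 6 (fail-walked)
pos 14 'b': at 7  → match P1@[13:14]
pos 15 'c': at 6 (fail-walked)
pos 16 'b': at 7  → match P1@[15:16]
pos 17 'c': at 6 (fail-walked)
pos 18 'a': at 1 (fail-walked)
pos 19 'c': at 6 (fail-walked)
pos 20 'c': at 6 (fail-walked)
pos 21 'c': at 6 (fail-walked)
pos 22 'b': at 7  → match P1@[21:22]
pos 23 'b': at 0 (fail-walked)
pos 24 'a': at 1
pos 25 'a': at 2
pos 26 'c': at 3
pos 27 'a': at 4
pos 28 'a': at 5  → match P0@[24:28]
pos 29 'a': at 2 (fail-walked)
pos 30 'b': at 0 (fail-walked)
pos 31 'b': at 0
pos 32 'c': at 6
pos 33 'b': at 7  → match P1@[32:33]
pos 34 'c': at 6 (fail-walked)
pos 35 'b': at 7  → match P1@[34:35]
pos 36 'c': at 6 (fail-walked)
pos 37 'a': at 1 (fail-walked)
pos 38 'a': at 2
pos 39 'b': at 0 (fail-walked)
pos 40 'a': at 1
pos 41 'a': at 2
pos 42 'c': at 3
pos 43 'a': at 4
pos 44 'a': at 5  → match P0@[40:44]
pos 45 'a': at 2 (fail-walked)
pos 46 'a': at 2 (fail-walked)
pos 47 'a': at 2 (fail-walked)
pos 48 'a': at 2 (fail-walked)
pos 49 'c': at 3
pos 50 'a': at 4
pos 51 'a': at 5  → match P0@[47:51]
pos 52 'a': at 2 (fail-walked)
pos 53 'a': at 2 (fail-walked)
pos 54 'c': at 3
pos 55 'a': at 4
pos 56 'a': at 5  → match P0@[52:56]
pos 57 'a': at 2 (fail-walked)
pos 58 'a': at 2 (fail-walked)
pos 59 'a': at 2 (fail-walked)
pos 60 'c': at 3
pos 61 'a': at 4
pos 62 'a': at 5  → match P0@[58:62]
pos 63 'c': at 3 (fail-walked)
pos 64 'b': at 7 (fail-walked)  → match P1@[63:64]
pos 65 'b': at 0 (fail-walked)

Matches: [[5,0],[8,1],[11,1],[14,1],[16,1],[22,1],[28,0],[33,1],[35,1],[44,0],[51,0],[56,0],[62,0],[64,1]]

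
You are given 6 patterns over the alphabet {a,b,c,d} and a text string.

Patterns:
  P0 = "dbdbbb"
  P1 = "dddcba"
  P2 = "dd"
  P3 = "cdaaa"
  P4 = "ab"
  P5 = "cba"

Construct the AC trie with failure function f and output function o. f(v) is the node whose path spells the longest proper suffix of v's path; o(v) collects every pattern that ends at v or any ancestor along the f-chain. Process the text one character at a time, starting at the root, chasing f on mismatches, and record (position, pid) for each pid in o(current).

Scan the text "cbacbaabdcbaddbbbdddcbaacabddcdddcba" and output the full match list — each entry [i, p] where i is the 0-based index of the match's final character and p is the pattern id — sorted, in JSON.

Construct AC machine:
Trie (insert patterns):
  n0 'ε': a→17 c→12 d→1
  n1 'd': b→2 d→7
  n2 'db': d→3
  n3 'dbd': b→4
  n4 'dbdb': b→5
  n5 'dbdbb': b→6
  n6 'dbdbbb': ·  ←P0
  n7 'dd': d→8  ←P2
  n8 'ddd': c→9
  n9 'dddc': b→10
  n10 'dddcb': a→11
  n11 'dddcba': ·  ←P1
  n12 'c': b→19 d→13
  n13 'cd': a→14
  n14 'cda': a→15
  n15 'cdaa': a→16
  n16 'cdaaa': ·  ←P3
  n17 'a': b→18
  n18 'ab': ·  ←P4
  n19 'cb': a→20
  n20 'cba': ·  ←P5

Failure links (BFS by depth):
  n1('d'): parent n0 fail=0; on 'd' 0 → fail=0;  out ∅∪∅=∅
  n12('c'): parent n0 fail=0; on 'c' 0 → fail=0;  out ∅∪∅=∅
  n17('a'): parent n0 fail=0; on 'a' 0 → fail=0;  out ∅∪∅=∅
  n2('db'): parent n1 fail=0; on 'b' 0 → fail=0;  out ∅∪∅=∅
  n7('dd'): parent n1 fail=0; on 'd' 0 → fail=1;  out {2}∪∅={2}
  n13('cd'): parent n12 fail=0; on 'd' 0 → fail=1;  out ∅∪∅=∅
  n18('ab'): parent n17 fail=0; on 'b' 0 → fail=0;  out {4}∪∅={4}
  n19('cb'): parent n12 fail=0; on 'b' 0 → fail=0;  out ∅∪∅=∅
  n3('dbd'): parent n2 fail=0; on 'd' 0 → fail=1;  out ∅∪∅=∅
  n8('ddd'): parent n7 fail=1; on 'd' 1 → fail=7;  out ∅∪{2}={2}
  n14('cda'): parent n13 fail=1; on 'a' 1→0 → fail=17;  out ∅∪∅=∅
  n20('cba'): parent n19 fail=0; on 'a' 0 → fail=17;  out {5}∪∅={5}
  n4('dbdb'): parent n3 fail=1; on 'b' 1 → fail=2;  out ∅∪∅=∅
  n9('dddc'): parent n8 fail=7; on 'c' 7→1→0 → fail=12;  out ∅∪∅=∅
  n15('cdaa'): parent n14 fail=17; on 'a' 17→0 → fail=17;  out ∅∪∅=∅
  n5('dbdbb'): parent n4 fail=2; on 'b' 2→0 → fail=0;  out ∅∪∅=∅
  n10('dddcb'): parent n9 fail=12; on 'b' 12 → fail=19;  out ∅∪∅=∅
  n16('cdaaa'): parent n15 fail=17; on 'a' 17→0 → fail=17;  out {3}∪∅={3}
  n6('dbdbbb'): parent n5 fail=0; on 'b' 0 → fail=0;  out {0}∪∅={0}
  n11('dddcba'): parent n10 fail=19; on 'a' 19 → fail=20;  out {1}∪{5}={1,5}

Run:
i=0 'c': node 0→12
i=1 'b': node 12→19
i=2 'a': node 19→20  emit P5@[0:2]
i=3 'c': node 20→12 ·f
i=4 'b': node 12→19
i=5 'a': node 19→20  emit P5@[3:5]
i=6 'a': node 20→17 ·f
i=7 'b': node 17→18  emit P4@[6:7]
i=8 'd': node 18→1 ·f
i=9 'c': node 1→12 ·f
i=10 'b': node 12→19
i=11 'a': node 19→20  emit P5@[9:11]
i=12 'd': node 20→1 ·f
i=13 'd': node 1→7  emit P2@[12:13]
i=14 'b': node 7→2 ·f
i=15 'b': node 2→0 ·f
i=16 'b': node 0→0
i=17 'd': node 0→1
i=18 'd': node 1→7  emit P2@[17:18]
i=19 'd': node 7→8  emit P2@[18:19]
i=20 'c': node 8→9
i=21 'b': node 9→10
i=22 'a': node 10→11  emit P1@[17:22],P5@[20:22]
i=23 'a': node 11→17 ·f
i=24 'c': node 17→12 ·f
i=25 'a': node 12→17 ·f
i=26 'b': node 17→18  emit P4@[25:26]
i=27 'd': node 18→1 ·f
i=28 'd': node 1→7  emit P2@[27:28]
i=29 'c': node 7→12 ·f
i=30 'd': node 12→13
i=31 'd': node 13→7 ·f  emit P2@[30:31]
i=32 'd': node 7→8  emit P2@[31:32]
i=33 'c': node 8→9
i=34 'b': node 9→10
i=35 'a': node 10→11  emit P1@[30:35],P5@[33:35]

Matches: [[2,5],[5,5],[7,4],[11,5],[13,2],[18,2],[19,2],[22,1],[22,5],[26,4],[28,2],[31,2],[32,2],[35,1],[35,5]]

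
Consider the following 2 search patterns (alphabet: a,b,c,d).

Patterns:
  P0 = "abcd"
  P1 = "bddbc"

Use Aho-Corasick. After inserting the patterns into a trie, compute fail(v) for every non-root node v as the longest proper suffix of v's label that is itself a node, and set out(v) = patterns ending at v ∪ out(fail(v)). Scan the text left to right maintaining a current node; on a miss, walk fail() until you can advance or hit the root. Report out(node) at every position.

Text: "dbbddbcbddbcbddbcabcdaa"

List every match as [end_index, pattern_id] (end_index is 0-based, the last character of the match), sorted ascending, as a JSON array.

Construct AC machine:
Trie (insert patterns):
  n0 'ε': a→1 b→5
  n1 'a': b→2
  n2 'ab': c→3
  n3 'abc': d→4
  n4 'abcd': ·  [P0 ends]
  n5 'b': d→6
  n6 'bd': d→7
  n7 'bdd': b→8
  n8 'bddb': c→9
  n9 'bddbc': ·  [P1 ends]

Failure links (BFS by depth):
  fail(1) 'a': from fail(0)=0 chase 'a': 0 ⇒ 0;  out=∅∪out(0)=∅
  fail(5) 'b': from fail(0)=0 chase 'b': 0 ⇒ 0;  out=∅∪out(0)=∅
  fail(2) 'ab': from fail(1)=0 chase 'b': 0 ⇒ 5;  out=∅∪out(5)=∅
  fail(6) 'bd': from fail(5)=0 chase 'd': 0 ⇒ 0;  out=∅∪out(0)=∅
  fail(3) 'abc': from fail(2)=5 chase 'c': 5→0 ⇒ 0;  out=∅∪out(0)=∅
  fail(7) 'bdd': from fail(6)=0 chase 'd': 0 ⇒ 0;  out=∅∪out(0)=∅
  fail(4) 'abcd': from fail(3)=0 chase 'd': 0 ⇒ 0;  out={0}∪out(0)={0}
  fail(8) 'bddb': from fail(7)=0 chase 'b': 0 ⇒ 5;  out=∅∪out(5)=∅
  fail(9) 'bddbc': from fail(8)=5 chase 'c': 5→0 ⇒ 0;  out={1}∪out(0)={1}

Text stream:
i=0 'd': node 0→0
i=1 'b': node 0→5
i=2 'b': node 5→5 ·f
i=3 'd': node 5→6
i=4 'd': node 6→7
i=5 'b': node 7→8
i=6 'c': node 8→9  emit P1@[2:6]
i=7 'b': node 9→5 ·f
i=8 'd': node 5→6
i=9 'd': node 6→7
i=10 'b': node 7→8
i=11 'c': node 8→9  emit P1@[7:11]
i=12 'b': node 9→5 ·f
i=13 'd': node 5→6
i=14 'd': node 6→7
i=15 'b': node 7→8
i=16 'c': node 8→9  emit P1@[12:16]
i=17 'a': node 9→1 ·f
i=18 'b': node 1→2
i=19 'c': node 2→3
i=20 'd': node 3→4  emit P0@[17:20]
i=21 'a': node 4→1 ·f
i=22 'a': node 1→1 ·f

Matches: [[6,1],[11,1],[16,1],[20,0]]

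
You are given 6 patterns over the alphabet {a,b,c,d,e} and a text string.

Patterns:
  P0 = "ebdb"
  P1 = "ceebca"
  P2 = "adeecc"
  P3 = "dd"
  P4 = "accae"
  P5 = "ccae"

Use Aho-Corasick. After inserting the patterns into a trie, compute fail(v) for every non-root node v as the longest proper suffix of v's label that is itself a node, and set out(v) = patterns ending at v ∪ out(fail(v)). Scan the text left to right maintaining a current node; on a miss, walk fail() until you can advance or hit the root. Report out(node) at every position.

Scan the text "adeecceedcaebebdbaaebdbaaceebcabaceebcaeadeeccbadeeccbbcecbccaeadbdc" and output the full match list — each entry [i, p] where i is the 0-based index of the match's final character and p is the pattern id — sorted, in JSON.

Build automaton:
Trie (insert patterns):
  0='ε' goto a→11 c→5 d→17 e→1
  1='e' goto b→2
  2='eb' goto d→3
  3='ebd' goto b→4
  4='ebdb' goto ·  [P0 ends]
  5='c' goto c→23 e→6
  6='ce' goto e→7
  7='cee' goto b→8
  8='ceeb' goto c→9
  9='ceebc' goto a→10
  10='ceebca' goto ·  [P1 ends]
  11='a' goto c→19 d→12
  12='ad' goto e→13
  13='ade' goto e→14
  14='adee' goto c→15
  15='adeec' goto c→16
  16='adeecc' goto ·  [P2 ends]
  17='d' goto d→18
  18='dd' goto ·  [P3 ends]
  19='ac' goto c→20
  20='acc' goto a→21
  21='acca' goto e→22
  22='accae' goto ·  [P4 ends]
  23='cc' goto a→24
  24='cca' goto e→25
  25='ccae' goto ·  [P5 ends]

Failure links (BFS by depth):
  fail(1) 'e': from fail(0)=0 chase 'e': 0 ⇒ 0;  out=∅∪out(0)=∅
  fail(5) 'c': from fail(0)=0 chase 'c': 0 ⇒ 0;  out=∅∪out(0)=∅
  fail(11) 'a': from fail(0)=0 chase 'a': 0 ⇒ 0;  out=∅∪out(0)=∅
  fail(17) 'd': from fail(0)=0 chase 'd': 0 ⇒ 0;  out=∅∪out(0)=∅
  fail(2) 'eb': from fail(1)=0 chase 'b': 0 ⇒ 0;  out=∅∪out(0)=∅
  fail(6) 'ce': from fail(5)=0 chase 'e': 0 ⇒ 1;  out=∅∪out(1)=∅
  fail(12) 'ad': from fail(11)=0 chase 'd': 0 ⇒ 17;  out=∅∪out(17)=∅
  fail(18) 'dd': from fail(17)=0 chase 'd': 0 ⇒ 17;  out={3}∪out(17)={3}
  fail(19) 'ac': from fail(11)=0 chase 'c': 0 ⇒ 5;  out=∅∪out(5)=∅
  fail(23) 'cc': from fail(5)=0 chase 'c': 0 ⇒ 5;  out=∅∪out(5)=∅
  fail(3) 'ebd': from fail(2)=0 chase 'd': 0 ⇒ 17;  out=∅∪out(17)=∅
  fail(7) 'cee': from fail(6)=1 chase 'e': 1→0 ⇒ 1;  out=∅∪out(1)=∅
  fail(13) 'ade': from fail(12)=17 chase 'e': 17→0 ⇒ 1;  out=∅∪out(1)=∅
  fail(20) 'acc': from fail(19)=5 chase 'c': 5 ⇒ 23;  out=∅∪out(23)=∅
  fail(24) 'cca': from fail(23)=5 chase 'a': 5→0 ⇒ 11;  out=∅∪out(11)=∅
  fail(4) 'ebdb': from fail(3)=17 chase 'b': 17→0 ⇒ 0;  out={0}∪out(0)={0}
  fail(8) 'ceeb': from fail(7)=1 chase 'b': 1 ⇒ 2;  out=∅∪out(2)=∅
  fail(14) 'adee': from fail(13)=1 chase 'e': 1→0 ⇒ 1;  out=∅∪out(1)=∅
  fail(21) 'acca': from fail(20)=23 chase 'a': 23 ⇒ 24;  out=∅∪out(24)=∅
  fail(25) 'ccae': from fail(24)=11 chase 'e': 11→0 ⇒ 1;  out={5}∪out(1)={5}
  fail(9) 'ceebc': from fail(8)=2 chase 'c': 2→0 ⇒ 5;  out=∅∪out(5)=∅
  fail(15) 'adeec': from fail(14)=1 chase 'c': 1→0 ⇒ 5;  out=∅∪out(5)=∅
  fail(22) 'accae': from fail(21)=24 chase 'e': 24 ⇒ 25;  out={4}∪out(25)={4,5}
  fail(10) 'ceebca': from fail(9)=5 chase 'a': 5→0 ⇒ 11;  out={1}∪out(11)={1}
  fail(16) 'adeecc': from fail(15)=5 chase 'c': 5 ⇒ 23;  out={2}∪out(23)={2}

Text stream:
[0] read 'a'  n0⇒n11
[1] read 'd'  n11⇒n12
[2] read 'e'  n12⇒n13
[3] read 'e'  n13⇒n14
[4] read 'c'  n14⇒n15
[5] read 'c'  n15⇒n16  ** P2@[0:5]
[6] read 'e'  n16⇒n6 (via fail)
[7] read 'e'  n6⇒n7
[8] read 'd'  n7⇒n17 (via fail)
[9] read 'c'  n17⇒n5 (via fail)
[10] read 'a'  n5⇒n11 (via fail)
[11] read 'e'  n11⇒n1 (via fail)
[12] read 'b'  n1⇒n2
[13] read 'e'  n2⇒n1 (via fail)
[14] read 'b'  n1⇒n2
[15] read 'd'  n2⇒n3
[16] read 'b'  n3⇒n4  ** P0@[13:16]
[17] read 'a'  n4⇒n11 (via fail)
[18] read 'a'  n11⇒n11 (via fail)
[19] read 'e'  n11⇒n1 (via fail)
[20] read 'b'  n1⇒n2
[21] read 'd'  n2⇒n3
[22] read 'b'  n3⇒n4  ** P0@[19:22]
[23] read 'a'  n4⇒n11 (via fail)
[24] read 'a'  n11⇒n11 (via fail)
[25] read 'c'  n11⇒n19
[26] read 'e'  n19⇒n6 (via fail)
[27] read 'e'  n6⇒n7
[28] read 'b'  n7⇒n8
[29] read 'c'  n8⇒n9
[30] read 'a'  n9⇒n10  ** P1@[25:30]
[31] read 'b'  n10⇒n0 (via fail)
[32] read 'a'  n0⇒n11
[33] read 'c'  n11⇒n19
[34] read 'e'  n19⇒n6 (via fail)
[35] read 'e'  n6⇒n7
[36] read 'b'  n7⇒n8
[37] read 'c'  n8⇒n9
[38] read 'a'  n9⇒n10  ** P1@[33:38]
[39] read 'e'  n10⇒n1 (via fail)
[40] read 'a'  n1⇒n11 (via fail)
[41] read 'd'  n11⇒n12
[42] read 'e'  n12⇒n13
[43] read 'e'  n13⇒n14
[44] read 'c'  n14⇒n15
[45] read 'c'  n15⇒n16  ** P2@[40:45]
[46] read 'b'  n16⇒n0 (via fail)
[47] read 'a'  n0⇒n11
[48] read 'd'  n11⇒n12
[49] read 'e'  n12⇒n13
[50] read 'e'  n13⇒n14
[51] read 'c'  n14⇒n15
[52] read 'c'  n15⇒n16  ** P2@[47:52]
[53] read 'b'  n16⇒n0 (via fail)
[54] read 'b'  n0⇒n0
[55] read 'c'  n0⇒n5
[56] read 'e'  n5⇒n6
[57] read 'c'  n6⇒n5 (via fail)
[58] read 'b'  n5⇒n0 (via fail)
[59] read 'c'  n0⇒n5
[60] read 'c'  n5⇒n23
[61] read 'a'  n23⇒n24
[62] read 'e'  n24⇒n25  ** P5@[59:62]
[63] read 'a'  n25⇒n11 (via fail)
[64] read 'd'  n11⇒n12
[65] read 'b'  n12⇒n0 (via fail)
[66] read 'd'  n0⇒n17
[67] read 'c'  n17⇒n5 (via fail)

All matches (sorted): [[5,2],[16,0],[22,0],[30,1],[38,1],[45,2],[52,2],[62,5]]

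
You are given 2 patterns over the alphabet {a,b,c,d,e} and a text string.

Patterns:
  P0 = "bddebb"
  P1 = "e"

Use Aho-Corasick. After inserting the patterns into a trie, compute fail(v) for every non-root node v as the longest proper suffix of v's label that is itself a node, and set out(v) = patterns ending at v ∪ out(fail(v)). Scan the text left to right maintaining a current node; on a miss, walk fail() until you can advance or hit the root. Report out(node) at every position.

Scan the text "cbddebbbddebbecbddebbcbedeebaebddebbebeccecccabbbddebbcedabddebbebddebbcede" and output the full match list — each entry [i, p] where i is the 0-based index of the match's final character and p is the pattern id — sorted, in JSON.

Build:
Trie nodes:
  n0 'ε': b→1 e→7
  n1 'b': d→2
  n2 'bd': d→3
  n3 'bdd': e→4
  n4 'bdde': b→5
  n5 'bddeb': b→6
  n6 'bddebb': ·  [P0 ends]
  n7 'e': ·  [P1 ends]

BFS fail/out derivation:
  n1('b'): parent n0 fail=0; on 'b' 0 → fail=0;  out ∅∪∅=∅
  n7('e'): parent n0 fail=0; on 'e' 0 → fail=0;  out {1}∪∅={1}
  n2('bd'): parent n1 fail=0; on 'd' 0 → fail=0;  out ∅∪∅=∅
  n3('bdd'): parent n2 fail=0; on 'd' 0 → fail=0;  out ∅∪∅=∅
  n4('bdde'): parent n3 fail=0; on 'e' 0 → fail=7;  out ∅∪{1}={1}
  n5('bddeb'): parent n4 fail=7; on 'b' 7→0 → fail=1;  out ∅∪∅=∅
  n6('bddebb'): parent n5 fail=1; on 'b' 1→0 → fail=1;  out {0}∪∅={0}

Run:
pos 0 'c': at 0
pos 1 'b': at 1
pos 2 'd': at 2
pos 3 'd': at 3
pos 4 'e': at 4  → match P1@[4:4]
pos 5 'b': at 5
pos 6 'b': at 6  → match P0@[1:6]
pos 7 'b': at 1 (fail-walked)
pos 8 'd': at 2
pos 9 'd': at 3
pos 10 'e': at 4  → match P1@[10:10]
pos 11 'b': at 5
pos 12 'b': at 6  → match P0@[7:12]
pos 13 'e': at 7 (fail-walked)  → match P1@[13:13]
pos 14 'c': at 0 (fail-walked)
pos 15 'b': at 1
pos 16 'd': at 2
pos 17 'd': at 3
pos 18 'e': at 4  → match P1@[18:18]
pos 19 'b': at 5
pos 20 'b': at 6  → match P0@[15:20]
pos 21 'c': at 0 (fail-walked)
pos 22 'b': at 1
pos 23 'e': at 7 (fail-walked)  → match P1@[23:23]
pos 24 'd': at 0 (fail-walked)
pos 25 'e': at 7  → match P1@[25:25]
pos 26 'e': at 7 (fail-walked)  → match P1@[26:26]
pos 27 'b': at 1 (fail-walked)
pos 28 'a': at 0 (fail-walked)
pos 29 'e': at 7  → match P1@[29:29]
pos 30 'b': at 1 (fail-walked)
pos 31 'd': at 2
pos 32 'd': at 3
pos 33 'e': at 4  → match P1@[33:33]
pos 34 'b': at 5
pos 35 'b': at 6  → match P0@[30:35]
pos 36 'e': at 7 (fail-walked)  → match P1@[36:36]
pos 37 'b': at 1 (fail-walked)
pos 38 'e': at 7 (fail-walked)  → match P1@[38:38]
pos 39 'c': at 0 (fail-walked)
pos 40 'c': at 0
pos 41 'e': at 7  → match P1@[41:41]
pos 42 'c': at 0 (fail-walked)
pos 43 'c': at 0
pos 44 'c': at 0
pos 45 'a': at 0
pos 46 'b': at 1
pos 47 'b': at 1 (fail-walked)
pos 48 'b': at 1 (fail-walked)
pos 49 'd': at 2
pos 50 'd': at 3
pos 51 'e': at 4  → match P1@[51:51]
pos 52 'b': at 5
pos 53 'b': at 6  → match P0@[48:53]
pos 54 'c': at 0 (fail-walked)
pos 55 'e': at 7  → match P1@[55:55]
pos 56 'd': at 0 (fail-walked)
pos 57 'a': at 0
pos 58 'b': at 1
pos 59 'd': at 2
pos 60 'd': at 3
pos 61 'e': at 4  → match P1@[61:61]
pos 62 'b': at 5
pos 63 'b': at 6  → match P0@[58:63]
pos 64 'e': at 7 (fail-walked)  → match P1@[64:64]
pos 65 'b': at 1 (fail-walked)
pos 66 'd': at 2
pos 67 'd': at 3
pos 68 'e': at 4  → match P1@[68:68]
pos 69 'b': at 5
pos 70 'b': at 6  → match P0@[65:70]
pos 71 'c': at 0 (fail-walked)
pos 72 'e': at 7  → match P1@[72:72]
pos 73 'd': at 0 (fail-walked)
pos 74 'e': at 7  → match P1@[74:74]

Result: [[4,1],[6,0],[10,1],[12,0],[13,1],[18,1],[20,0],[23,1],[25,1],[26,1],[29,1],[33,1],[35,0],[36,1],[38,1],[41,1],[51,1],[53,0],[55,1],[61,1],[63,0],[64,1],[68,1],[70,0],[72,1],[74,1]]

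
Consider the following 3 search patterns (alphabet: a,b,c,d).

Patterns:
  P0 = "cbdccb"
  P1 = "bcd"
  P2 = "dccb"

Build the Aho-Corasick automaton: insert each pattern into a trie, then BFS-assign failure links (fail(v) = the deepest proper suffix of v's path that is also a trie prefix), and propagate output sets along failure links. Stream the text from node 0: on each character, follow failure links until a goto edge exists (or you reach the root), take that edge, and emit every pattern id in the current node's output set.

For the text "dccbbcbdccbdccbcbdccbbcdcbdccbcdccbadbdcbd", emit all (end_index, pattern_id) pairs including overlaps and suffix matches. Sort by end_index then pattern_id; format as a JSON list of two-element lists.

Construct AC machine:
Trie (insert patterns):
  n0 'ε': b→7 c→1 d→10
  n1 'c': b→2
  n2 'cb': d→3
  n3 'cbd': c→4
  n4 'cbdc': c→5
  n5 'cbdcc': b→6
  n6 'cbdccb': ·  ←P0
  n7 'b': c→8
  n8 'bc': d→9
  n9 'bcd': ·  ←P1
  n10 'd': c→11
  n11 'dc': c→12
  n12 'dcc': b→13
  n13 'dccb': ·  ←P2

Failure links (BFS by depth):
  n1('c'): parent n0 fail=0; on 'c' 0 → fail=0;  out ∅∪∅=∅
  n7('b'): parent n0 fail=0; on 'b' 0 → fail=0;  out ∅∪∅=∅
  n10('d'): parent n0 fail=0; on 'd' 0 → fail=0;  out ∅∪∅=∅
  n2('cb'): parent n1 fail=0; on 'b' 0 → fail=7;  out ∅∪∅=∅
  n8('bc'): parent n7 fail=0; on 'c' 0 → fail=1;  out ∅∪∅=∅
  n11('dc'): parent n10 fail=0; on 'c' 0 → fail=1;  out ∅∪∅=∅
  n3('cbd'): parent n2 fail=7; on 'd' 7→0 → fail=10;  out ∅∪∅=∅
  n9('bcd'): parent n8 fail=1; on 'd' 1→0 → fail=10;  out {1}∪∅={1}
  n12('dcc'): parent n11 fail=1; on 'c' 1→0 → fail=1;  out ∅∪∅=∅
  n4('cbdc'): parent n3 fail=10; on 'c' 10 → fail=11;  out ∅∪∅=∅
  n13('dccb'): parent n12 fail=1; on 'b' 1 → fail=2;  out {2}∪∅={2}
  n5('cbdcc'): parent n4 fail=11; on 'c' 11 → fail=12;  out ∅∪∅=∅
  n6('cbdccb'): parent n5 fail=12; on 'b' 12 → fail=13;  out {0}∪{2}={0,2}

Text stream:
[0] read 'd'  n0⇒n10
[1] read 'c'  n10⇒n11
[2] read 'c'  n11⇒n12
[3] read 'b'  n12⇒n13  emit P2@[0:3]
[4] read 'b'  n13⇒n7 (via fail)
[5] read 'c'  n7⇒n8
[6] read 'b'  n8⇒n2 (via fail)
[7] read 'd'  n2⇒n3
[8] read 'c'  n3⇒n4
[9] read 'c'  n4⇒n5
[10] read 'b'  n5⇒n6  emit P0@[5:10],P2@[7:10]
[11] read 'd'  n6⇒n3 (via fail)
[12] read 'c'  n3⇒n4
[13] read 'c'  n4⇒n5
[14] read 'b'  n5⇒n6  emit P0@[9:14],P2@[11:14]
[15] read 'c'  n6⇒n8 (via fail)
[16] read 'b'  n8⇒n2 (via fail)
[17] read 'd'  n2⇒n3
[18] read 'c'  n3⇒n4
[19] read 'c'  n4⇒n5
[20] read 'b'  n5⇒n6  emit P0@[15:20],P2@[17:20]
[21] read 'b'  n6⇒n7 (via fail)
[22] read 'c'  n7⇒n8
[23] read 'd'  n8⇒n9  emit P1@[21:23]
[24] read 'c'  n9⇒n11 (via fail)
[25] read 'b'  n11⇒n2 (via fail)
[26] read 'd'  n2⇒n3
[27] read 'c'  n3⇒n4
[28] read 'c'  n4⇒n5
[29] read 'b'  n5⇒n6  emit P0@[24:29],P2@[26:29]
[30] read 'c'  n6⇒n8 (via fail)
[31] read 'd'  n8⇒n9  emit P1@[29:31]
[32] read 'c'  n9⇒n11 (via fail)
[33] read 'c'  n11⇒n12
[34] read 'b'  n12⇒n13  emit P2@[31:34]
[35] read 'a'  n13⇒n0 (via fail)
[36] read 'd'  n0⇒n10
[37] read 'b'  n10⇒n7 (via fail)
[38] read 'd'  n7⇒n10 (via fail)
[39] read 'c'  n10⇒n11
[40] read 'b'  n11⇒n2 (via fail)
[41] read 'd'  n2⇒n3

Matches: [[3,2],[10,0],[10,2],[14,0],[14,2],[20,0],[20,2],[23,1],[29,0],[29,2],[31,1],[34,2]]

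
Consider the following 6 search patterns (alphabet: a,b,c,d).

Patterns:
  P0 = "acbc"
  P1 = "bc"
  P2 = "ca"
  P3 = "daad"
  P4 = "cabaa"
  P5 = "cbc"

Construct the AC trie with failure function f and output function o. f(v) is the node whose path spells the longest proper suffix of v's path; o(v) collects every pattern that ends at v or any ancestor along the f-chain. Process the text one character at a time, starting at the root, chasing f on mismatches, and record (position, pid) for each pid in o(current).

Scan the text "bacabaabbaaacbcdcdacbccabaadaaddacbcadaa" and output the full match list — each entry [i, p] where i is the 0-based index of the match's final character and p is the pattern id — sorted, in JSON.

Build:
Trie nodes:
  n0 'ε': a→1 b→5 c→7 d→9
  n1 'a': c→2
  n2 'ac': b→3
  n3 'acb': c→4
  n4 'acbc': ·  ←P0
  n5 'b': c→6
  n6 'bc': ·  ←P1
  n7 'c': a→8 b→16
  n8 'ca': b→13  ←P2
  n9 'd': a→10
  n10 'da': a→11
  n11 'daa': d→12
  n12 'daad': ·  ←P3
  n13 'cab': a→14
  n14 'caba': a→15
  n15 'cabaa': ·  ←P4
  n16 'cb': c→17
  n17 'cbc': ·  ←P5

BFS fail/out derivation:
  n1('a'): parent n0 fail=0; on 'a' 0 → fail=0;  out ∅∪∅=∅
  n5('b'): parent n0 fail=0; on 'b' 0 → fail=0;  out ∅∪∅=∅
  n7('c'): parent n0 fail=0; on 'c' 0 → fail=0;  out ∅∪∅=∅
  n9('d'): parent n0 fail=0; on 'd' 0 → fail=0;  out ∅∪∅=∅
  n2('ac'): parent n1 fail=0; on 'c' 0 → fail=7;  out ∅∪∅=∅
  n6('bc'): parent n5 fail=0; on 'c' 0 → fail=7;  out {1}∪∅={1}
  n8('ca'): parent n7 fail=0; on 'a' 0 → fail=1;  out {2}∪∅={2}
  n10('da'): parent n9 fail=0; on 'a' 0 → fail=1;  out ∅∪∅=∅
  n16('cb'): parent n7 fail=0; on 'b' 0 → fail=5;  out ∅∪∅=∅
  n3('acb'): parent n2 fail=7; on 'b' 7 → fail=16;  out ∅∪∅=∅
  n11('daa'): parent n10 fail=1; on 'a' 1→0 → fail=1;  out ∅∪∅=∅
  n13('cab'): parent n8 fail=1; on 'b' 1→0 → fail=5;  out ∅∪∅=∅
  n17('cbc'): parent n16 fail=5; on 'c' 5 → fail=6;  out {5}∪{1}={1,5}
  n4('acbc'): parent n3 fail=16; on 'c' 16 → fail=17;  out {0}∪{1,5}={0,1,5}
  n12('daad'): parent n11 fail=1; on 'd' 1→0 → fail=9;  out {3}∪∅={3}
  n14('caba'): parent n13 fail=5; on 'a' 5→0 → fail=1;  out ∅∪∅=∅
  n15('cabaa'): parent n14 fail=1; on 'a' 1→0 → fail=1;  out {4}∪∅={4}

Run:
pos 0 'b': at 5
pos 1 'a': at 1 (fail-walked)
pos 2 'c': at 2
pos 3 'a': at 8 (fail-walked)  emit P2@[2:3]
pos 4 'b': at 13
pos 5 'a': at 14
pos 6 'a': at 15  emit P4@[2:6]
pos 7 'b': at 5 (fail-walked)
pos 8 'b': at 5 (fail-walked)
pos 9 'a': at 1 (fail-walked)
pos 10 'a': at 1 (fail-walked)
pos 11 'a': at 1 (fail-walked)
pos 12 'c': at 2
pos 13 'b': at 3
pos 14 'c': at 4  emit P0@[11:14],P1@[13:14],P5@[12:14]
pos 15 'd': at 9 (fail-walked)
pos 16 'c': at 7 (fail-walked)
pos 17 'd': at 9 (fail-walked)
pos 18 'a': at 10
pos 19 'c': at 2 (fail-walked)
pos 20 'b': at 3
pos 21 'c': at 4  emit P0@[18:21],P1@[20:21],P5@[19:21]
pos 22 'c': at 7 (fail-walked)
pos 23 'a': at 8  emit P2@[22:23]
pos 24 'b': at 13
pos 25 'a': at 14
pos 26 'a': at 15  emit P4@[22:26]
pos 27 'd': at 9 (fail-walked)
pos 28 'a': at 10
pos 29 'a': at 11
pos 30 'd': at 12  emit P3@[27:30]
pos 31 'd': at 9 (fail-walked)
pos 32 'a': at 10
pos 33 'c': at 2 (fail-walked)
pos 34 'b': at 3
pos 35 'c': at 4  emit P0@[32:35],P1@[34:35],P5@[33:35]
pos 36 'a': at 8 (fail-walked)  emit P2@[35:36]
pos 37 'd': at 9 (fail-walked)
pos 38 'a': at 10
pos 39 'a': at 11

All matches (sorted): [[3,2],[6,4],[14,0],[14,1],[14,5],[21,0],[21,1],[21,5],[23,2],[26,4],[30,3],[35,0],[35,1],[35,5],[36,2]]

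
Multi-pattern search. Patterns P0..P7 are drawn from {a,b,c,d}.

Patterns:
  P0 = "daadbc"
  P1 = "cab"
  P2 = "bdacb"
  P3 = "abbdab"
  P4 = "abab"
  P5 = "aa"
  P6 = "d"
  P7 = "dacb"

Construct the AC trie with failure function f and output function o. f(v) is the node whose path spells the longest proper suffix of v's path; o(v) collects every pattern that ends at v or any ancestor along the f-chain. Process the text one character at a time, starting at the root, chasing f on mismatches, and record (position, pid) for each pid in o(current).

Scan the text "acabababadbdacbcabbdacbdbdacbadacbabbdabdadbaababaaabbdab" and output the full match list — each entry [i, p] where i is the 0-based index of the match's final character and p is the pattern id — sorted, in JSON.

Build:
Trie (insert patterns):
  n0 'ε': a→15 b→10 c→7 d→1
  n1 'd': a→2  [P6 ends]
  n2 'da': a→3 c→24
  n3 'daa': d→4
  n4 'daad': b→5
  n5 'daadb': c→6
  n6 'daadbc': ·  [P0 ends]
  n7 'c': a→8
  n8 'ca': b→9
  n9 'cab': ·  [P1 ends]
  n10 'b': d→11
  n11 'bd': a→12
  n12 'bda': c→13
  n13 'bdac': b→14
  n14 'bdacb': ·  [P2 ends]
  n15 'a': a→23 b→16
  n16 'ab': a→21 b→17
  n17 'abb': d→18
  n18 'abbd': a→19
  n19 'abbda': b→20
  n20 'abbdab': ·  [P3 ends]
  n21 'aba': b→22
  n22 'abab': ·  [P4 ends]
  n23 'aa': ·  [P5 ends]
  n24 'dac': b→25
  n25 'dacb': ·  [P7 ends]

BFS fail/out derivation:
  n1('d'): parent n0 fail=0; on 'd' 0 → fail=0;  out {6}∪∅={6}
  n7('c'): parent n0 fail=0; on 'c' 0 → fail=0;  out ∅∪∅=∅
  n10('b'): parent n0 fail=0; on 'b' 0 → fail=0;  out ∅∪∅=∅
  n15('a'): parent n0 fail=0; on 'a' 0 → fail=0;  out ∅∪∅=∅
  n2('da'): parent n1 fail=0; on 'a' 0 → fail=15;  out ∅∪∅=∅
  n8('ca'): parent n7 fail=0; on 'a' 0 → fail=15;  out ∅∪∅=∅
  n11('bd'): parent n10 fail=0; on 'd' 0 → fail=1;  out ∅∪{6}={6}
  n16('ab'): parent n15 fail=0; on 'b' 0 → fail=10;  out ∅∪∅=∅
  n23('aa'): parent n15 fail=0; on 'a' 0 → fail=15;  out {5}∪∅={5}
  n3('daa'): parent n2 fail=15; on 'a' 15 → fail=23;  out ∅∪{5}={5}
  n9('cab'): parent n8 fail=15; on 'b' 15 → fail=16;  out {1}∪∅={1}
  n12('bda'): parent n11 fail=1; on 'a' 1 → fail=2;  out ∅∪∅=∅
  n17('abb'): parent n16 fail=10; on 'b' 10→0 → fail=10;  out ∅∪∅=∅
  n21('aba'): parent n16 fail=10; on 'a' 10→0 → fail=15;  out ∅∪∅=∅
  n24('dac'): parent n2 fail=15; on 'c' 15→0 → fail=7;  out ∅∪∅=∅
  n4('daad'): parent n3 fail=23; on 'd' 23→15→0 → fail=1;  out ∅∪{6}={6}
  n13('bdac'): parent n12 fail=2; on 'c' 2 → fail=24;  out ∅∪∅=∅
  n18('abbd'): parent n17 fail=10; on 'd' 10 → fail=11;  out ∅∪{6}={6}
  n22('abab'): parent n21 fail=15; on 'b' 15 → fail=16;  out {4}∪∅={4}
  n25('dacb'): parent n24 fail=7; on 'b' 7→0 → fail=10;  out {7}∪∅={7}
  n5('daadb'): parent n4 fail=1; on 'b' 1→0 → fail=10;  out ∅∪∅=∅
  n14('bdacb'): parent n13 fail=24; on 'b' 24 → fail=25;  out {2}∪{7}={2,7}
  n19('abbda'): parent n18 fail=11; on 'a' 11 → fail=12;  out ∅∪∅=∅
  n6('daadbc'): parent n5 fail=10; on 'c' 10→0 → fail=7;  out {0}∪∅={0}
  n20('abbdab'): parent n19 fail=12; on 'b' 12→2→15 → fail=16;  out {3}∪∅={3}

Scan:
i=0 'a': node 0→15
i=1 'c': node 15→7 (via fail)
i=2 'a': node 7→8
i=3 'b': node 8→9  ** P1@[1:3]
i=4 'a': node 9→21 (via fail)
i=5 'b': node 21→22  ** P4@[2:5]
i=6 'a': node 22→21 (via fail)
i=7 'b': node 21→22  ** P4@[4:7]
i=8 'a': node 22→21 (via fail)
i=9 'd': node 21→1 (via fail)  ** P6@[9:9]
i=10 'b': node 1→10 (via fail)
i=11 'd': node 10→11  ** P6@[11:11]
i=12 'a': node 11→12
i=13 'c': node 12→13
i=14 'b': node 13→14  ** P2@[10:14],P7@[11:14]
i=15 'c': node 14→7 (via fail)
i=16 'a': node 7→8
i=17 'b': node 8→9  ** P1@[15:17]
i=18 'b': node 9→17 (via fail)
i=19 'd': node 17→18  ** P6@[19:19]
i=20 'a': node 18→19
i=21 'c': node 19→13 (via fail)
i=22 'b': node 13→14  ** P2@[18:22],P7@[19:22]
i=23 'd': node 14→11 (via fail)  ** P6@[23:23]
i=24 'b': node 11→10 (via fail)
i=25 'd': node 10→11  ** P6@[25:25]
i=26 'a': node 11→12
i=27 'c': node 12→13
i=28 'b': node 13→14  ** P2@[24:28],P7@[25:28]
i=29 'a': node 14→15 (via fail)
i=30 'd': node 15→1 (via fail)  ** P6@[30:30]
i=31 'a': node 1→2
i=32 'c': node 2→24
i=33 'b': node 24→25  ** P7@[30:33]
i=34 'a': node 25→15 (via fail)
i=35 'b': node 15→16
i=36 'b': node 16→17
i=37 'd': node 17→18  ** P6@[37:37]
i=38 'a': node 18→19
i=39 'b': node 19→20  ** P3@[34:39]
i=40 'd': node 20→11 (via fail)  ** P6@[40:40]
i=41 'a': node 11→12
i=42 'd': node 12→1 (via fail)  ** P6@[42:42]
i=43 'b': node 1→10 (via fail)
i=44 'a': node 10→15 (via fail)
i=45 'a': node 15→23  ** P5@[44:45]
i=46 'b': node 23→16 (via fail)
i=47 'a': node 16→21
i=48 'b': node 21→22  ** P4@[45:48]
i=49 'a': node 22→21 (via fail)
i=50 'a': node 21→23 (via fail)  ** P5@[49:50]
i=51 'a': node 23→23 (via fail)  ** P5@[50:51]
i=52 'b': node 23→16 (via fail)
i=53 'b': node 16→17
i=54 'd': node 17→18  ** P6@[54:54]
i=55 'a': node 18→19
i=56 'b': node 19→20  ** P3@[51:56]

Result: [[3,1],[5,4],[7,4],[9,6],[11,6],[14,2],[14,7],[17,1],[19,6],[22,2],[22,7],[23,6],[25,6],[28,2],[28,7],[30,6],[33,7],[37,6],[39,3],[40,6],[42,6],[45,5],[48,4],[50,5],[51,5],[54,6],[56,3]]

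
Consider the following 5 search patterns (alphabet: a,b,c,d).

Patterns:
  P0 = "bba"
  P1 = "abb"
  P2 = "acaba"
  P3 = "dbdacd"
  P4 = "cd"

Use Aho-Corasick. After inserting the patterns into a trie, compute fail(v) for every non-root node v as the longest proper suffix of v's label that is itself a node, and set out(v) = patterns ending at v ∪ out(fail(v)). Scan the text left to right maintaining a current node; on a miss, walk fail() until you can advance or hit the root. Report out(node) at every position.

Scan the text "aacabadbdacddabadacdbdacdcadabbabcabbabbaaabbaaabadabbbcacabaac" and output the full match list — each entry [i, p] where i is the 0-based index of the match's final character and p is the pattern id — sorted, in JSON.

Build automaton:
Trie (insert patterns):
  n0 'ε': a→4 b→1 c→17 d→11
  n1 'b': b→2
  n2 'bb': a→3
  n3 'bba': ·  ←P0
  n4 'a': b→5 c→7
  n5 'ab': b→6
  n6 'abb': ·  ←P1
  n7 'ac': a→8
  n8 'aca': b→9
  n9 'acab': a→10
  n10 'acaba': ·  ←P2
  n11 'd': b→12
  n12 'db': d→13
  n13 'dbd': a→14
  n14 'dbda': c→15
  n15 'dbdac': d→16
  n16 'dbdacd': ·  ←P3
  n17 'c': d→18
  n18 'cd': ·  ←P4

BFS fail/out derivation:
  fail(1) 'b': from fail(0)=0 chase 'b': 0 ⇒ 0;  out=∅∪out(0)=∅
  fail(4) 'a': from fail(0)=0 chase 'a': 0 ⇒ 0;  out=∅∪out(0)=∅
  fail(11) 'd': from fail(0)=0 chase 'd': 0 ⇒ 0;  out=∅∪out(0)=∅
  fail(17) 'c': from fail(0)=0 chase 'c': 0 ⇒ 0;  out=∅∪out(0)=∅
  fail(2) 'bb': from fail(1)=0 chase 'b': 0 ⇒ 1;  out=∅∪out(1)=∅
  fail(5) 'ab': from fail(4)=0 chase 'b': 0 ⇒ 1;  out=∅∪out(1)=∅
  fail(7) 'ac': from fail(4)=0 chase 'c': 0 ⇒ 17;  out=∅∪out(17)=∅
  fail(12) 'db': from fail(11)=0 chase 'b': 0 ⇒ 1;  out=∅∪out(1)=∅
  fail(18) 'cd': from fail(17)=0 chase 'd': 0 ⇒ 11;  out={4}∪out(11)={4}
  fail(3) 'bba': from fail(2)=1 chase 'a': 1→0 ⇒ 4;  out={0}∪out(4)={0}
  fail(6) 'abb': from fail(5)=1 chase 'b': 1 ⇒ 2;  out={1}∪out(2)={1}
  fail(8) 'aca': from fail(7)=17 chase 'a': 17→0 ⇒ 4;  out=∅∪out(4)=∅
  fail(13) 'dbd': from fail(12)=1 chase 'd': 1→0 ⇒ 11;  out=∅∪out(11)=∅
  fail(9) 'acab': from fail(8)=4 chase 'b': 4 ⇒ 5;  out=∅∪out(5)=∅
  fail(14) 'dbda': from fail(13)=11 chase 'a': 11→0 ⇒ 4;  out=∅∪out(4)=∅
  fail(10) 'acaba': from fail(9)=5 chase 'a': 5→1→0 ⇒ 4;  out={2}∪out(4)={2}
  fail(15) 'dbdac': from fail(14)=4 chase 'c': 4 ⇒ 7;  out=∅∪out(7)=∅
  fail(16) 'dbdacd': from fail(15)=7 chase 'd': 7→17 ⇒ 18;  out={3}∪out(18)={3,4}

Run:
i=0 'a': node 0→4
i=1 'a': node 4→4 ·f
i=2 'c': node 4→7
i=3 'a': node 7→8
i=4 'b': node 8→9
i=5 'a': node 9→10  emit P2@[1:5]
i=6 'd': node 10→11 ·f
i=7 'b': node 11→12
i=8 'd': node 12→13
i=9 'a': node 13→14
i=10 'c': node 14→15
i=11 'd': node 15→16  emit P3@[6:11],P4@[10:11]
i=12 'd': node 16→11 ·f
i=13 'a': node 11→4 ·f
i=14 'b': node 4→5
i=15 'a': node 5→4 ·f
i=16 'd': node 4→11 ·f
i=17 'a': node 11→4 ·f
i=18 'c': node 4→7
i=19 'd': node 7→18 ·f  emit P4@[18:19]
i=20 'b': node 18→12 ·f
i=21 'd': node 12→13
i=22 'a': node 13→14
i=23 'c': node 14→15
i=24 'd': node 15→16  emit P3@[19:24],P4@[23:24]
i=25 'c': node 16→17 ·f
i=26 'a': node 17→4 ·f
i=27 'd': node 4→11 ·f
i=28 'a': node 11→4 ·f
i=29 'b': node 4→5
i=30 'b': node 5→6  emit P1@[28:30]
i=31 'a': node 6→3 ·f  emit P0@[29:31]
i=32 'b': node 3→5 ·f
i=33 'c': node 5→17 ·f
i=34 'a': node 17→4 ·f
i=35 'b': node 4→5
i=36 'b': node 5→6  emit P1@[34:36]
i=37 'a': node 6→3 ·f  emit P0@[35:37]
i=38 'b': node 3→5 ·f
i=39 'b': node 5→6  emit P1@[37:39]
i=40 'a': node 6→3 ·f  emit P0@[38:40]
i=41 'a': node 3→4 ·f
i=42 'a': node 4→4 ·f
i=43 'b': node 4→5
i=44 'b': node 5→6  emit P1@[42:44]
i=45 'a': node 6→3 ·f  emit P0@[43:45]
i=46 'a': node 3→4 ·f
i=47 'a': node 4→4 ·f
i=48 'b': node 4→5
i=49 'a': node 5→4 ·f
i=50 'd': node 4→11 ·f
i=51 'a': node 11→4 ·f
i=52 'b': node 4→5
i=53 'b': node 5→6  emit P1@[51:53]
i=54 'b': node 6→2 ·f
i=55 'c': node 2→17 ·f
i=56 'a': node 17→4 ·f
i=57 'c': node 4→7
i=58 'a': node 7→8
i=59 'b': node 8→9
i=60 'a': node 9→10  emit P2@[56:60]
i=61 'a': node 10→4 ·f
i=62 'c': node 4→7

Matches: [[5,2],[11,3],[11,4],[19,4],[24,3],[24,4],[30,1],[31,0],[36,1],[37,0],[39,1],[40,0],[44,1],[45,0],[53,1],[60,2]]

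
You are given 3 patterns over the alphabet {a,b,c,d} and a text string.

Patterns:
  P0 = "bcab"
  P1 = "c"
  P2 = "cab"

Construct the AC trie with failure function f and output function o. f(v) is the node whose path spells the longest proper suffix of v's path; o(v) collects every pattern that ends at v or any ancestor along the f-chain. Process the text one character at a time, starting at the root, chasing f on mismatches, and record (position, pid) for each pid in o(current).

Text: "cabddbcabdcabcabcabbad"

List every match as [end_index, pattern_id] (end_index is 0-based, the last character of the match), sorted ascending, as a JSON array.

Build automaton:
Trie nodes:
  0='ε' goto b→1 c→5
  1='b' goto c→2
  2='bc' goto a→3
  3='bca' goto b→4
  4='bcab' goto ·  [P0 ends]
  5='c' goto a→6  [P1 ends]
  6='ca' goto b→7
  7='cab' goto ·  [P2 ends]

Failure links (BFS by depth):
  fail(1) 'b': from fail(0)=0 chase 'b': 0 ⇒ 0;  out=∅∪out(0)=∅
  fail(5) 'c': from fail(0)=0 chase 'c': 0 ⇒ 0;  out={1}∪out(0)={1}
  fail(2) 'bc': from fail(1)=0 chase 'c': 0 ⇒ 5;  out=∅∪out(5)={1}
  fail(6) 'ca': from fail(5)=0 chase 'a': 0 ⇒ 0;  out=∅∪out(0)=∅
  fail(3) 'bca': from fail(2)=5 chase 'a': 5 ⇒ 6;  out=∅∪out(6)=∅
  fail(7) 'cab': from fail(6)=0 chase 'b': 0 ⇒ 1;  out={2}∪out(1)={2}
  fail(4) 'bcab': from fail(3)=6 chase 'b': 6 ⇒ 7;  out={0}∪out(7)={0,2}

Scan:
i=0 'c': node 0→5  → match P1@[0:0]
i=1 'a': node 5→6
i=2 'b': node 6→7  → match P2@[0:2]
i=3 'd': node 7→0 (fail-walked)
i=4 'd': node 0→0
i=5 'b': node 0→1
i=6 'c': node 1→2  → match P1@[6:6]
i=7 'a': node 2→3
i=8 'b': node 3→4  → match P0@[5:8],P2@[6:8]
i=9 'd': node 4→0 (fail-walked)
i=10 'c': node 0→5  → match P1@[10:10]
i=11 'a': node 5→6
i=12 'b': node 6→7  → match P2@[10:12]
i=13 'c': node 7→2 (fail-walked)  → match P1@[13:13]
i=14 'a': node 2→3
i=15 'b': node 3→4  → match P0@[12:15],P2@[13:15]
i=16 'c': node 4→2 (fail-walked)  → match P1@[16:16]
i=17 'a': node 2→3
i=18 'b': node 3→4  → match P0@[15:18],P2@[16:18]
i=19 'b': node 4→1 (fail-walked)
i=20 'a': node 1→0 (fail-walked)
i=21 'd': node 0→0

Result: [[0,1],[2,2],[6,1],[8,0],[8,2],[10,1],[12,2],[13,1],[15,0],[15,2],[16,1],[18,0],[18,2]]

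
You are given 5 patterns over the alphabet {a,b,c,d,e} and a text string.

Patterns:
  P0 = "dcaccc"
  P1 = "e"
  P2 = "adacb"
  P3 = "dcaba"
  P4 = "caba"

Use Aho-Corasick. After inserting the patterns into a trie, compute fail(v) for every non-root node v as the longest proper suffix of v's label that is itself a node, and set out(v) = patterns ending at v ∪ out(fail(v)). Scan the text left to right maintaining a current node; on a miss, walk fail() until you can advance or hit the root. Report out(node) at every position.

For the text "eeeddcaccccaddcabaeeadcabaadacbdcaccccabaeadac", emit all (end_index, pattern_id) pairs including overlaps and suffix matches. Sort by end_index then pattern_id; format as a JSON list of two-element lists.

Build automaton:
Trie (insert patterns):
  n0 'ε': a→8 c→15 d→1 e→7
  n1 'd': c→2
  n2 'dc': a→3
  n3 'dca': b→13 c→4
  n4 'dcac': c→5
  n5 'dcacc': c→6
  n6 'dcaccc': ·  [P0 ends]
  n7 'e': ·  [P1 ends]
  n8 'a': d→9
  n9 'ad': a→10
  n10 'ada': c→11
  n11 'adac': b→12
  n12 'adacb': ·  [P2 ends]
  n13 'dcab': a→14
  n14 'dcaba': ·  [P3 ends]
  n15 'c': a→16
  n16 'ca': b→17
  n17 'cab': a→18
  n18 'caba': ·  [P4 ends]

BFS fail/out derivation:
  fail(1) 'd': from fail(0)=0 chase 'd': 0 ⇒ 0;  out=∅∪out(0)=∅
  fail(7) 'e': from fail(0)=0 chase 'e': 0 ⇒ 0;  out={1}∪out(0)={1}
  fail(8) 'a': from fail(0)=0 chase 'a': 0 ⇒ 0;  out=∅∪out(0)=∅
  fail(15) 'c': from fail(0)=0 chase 'c': 0 ⇒ 0;  out=∅∪out(0)=∅
  fail(2) 'dc': from fail(1)=0 chase 'c': 0 ⇒ 15;  out=∅∪out(15)=∅
  fail(9) 'ad': from fail(8)=0 chase 'd': 0 ⇒ 1;  out=∅∪out(1)=∅
  fail(16) 'ca': from fail(15)=0 chase 'a': 0 ⇒ 8;  out=∅∪out(8)=∅
  fail(3) 'dca': from fail(2)=15 chase 'a': 15 ⇒ 16;  out=∅∪out(16)=∅
  fail(10) 'ada': from fail(9)=1 chase 'a': 1→0 ⇒ 8;  out=∅∪out(8)=∅
  fail(17) 'cab': from fail(16)=8 chase 'b': 8→0 ⇒ 0;  out=∅∪out(0)=∅
  fail(4) 'dcac': from fail(3)=16 chase 'c': 16→8→0 ⇒ 15;  out=∅∪out(15)=∅
  fail(11) 'adac': from fail(10)=8 chase 'c': 8→0 ⇒ 15;  out=∅∪out(15)=∅
  fail(13) 'dcab': from fail(3)=16 chase 'b': 16 ⇒ 17;  out=∅∪out(17)=∅
  fail(18) 'caba': from fail(17)=0 chase 'a': 0 ⇒ 8;  out={4}∪out(8)={4}
  fail(5) 'dcacc': from fail(4)=15 chase 'c': 15→0 ⇒ 15;  out=∅∪out(15)=∅
  fail(12) 'adacb': from fail(11)=15 chase 'b': 15→0 ⇒ 0;  out={2}∪out(0)={2}
  fail(14) 'dcaba': from fail(13)=17 chase 'a': 17 ⇒ 18;  out={3}∪out(18)={3,4}
  fail(6) 'dcaccc': from fail(5)=15 chase 'c': 15→0 ⇒ 15;  out={0}∪out(15)={0}

Text stream:
i=0 'e': node 0→7  ** P1@[0:0]
i=1 'e': node 7→7 ·f  ** P1@[1:1]
i=2 'e': node 7→7 ·f  ** P1@[2:2]
i=3 'd': node 7→1 ·f
i=4 'd': node 1→1 ·f
i=5 'c': node 1→2
i=6 'a': node 2→3
i=7 'c': node 3→4
i=8 'c': node 4→5
i=9 'c': node 5→6  ** P0@[4:9]
i=10 'c': node 6→15 ·f
i=11 'a': node 15→16
i=12 'd': node 16→9 ·f
i=13 'd': node 9→1 ·f
i=14 'c': node 1→2
i=15 'a': node 2→3
i=16 'b': node 3→13
i=17 'a': node 13→14  ** P3@[13:17],P4@[14:17]
i=18 'e': node 14→7 ·f  ** P1@[18:18]
i=19 'e': node 7→7 ·f  ** P1@[19:19]
i=20 'a': node 7→8 ·f
i=21 'd': node 8→9
i=22 'c': node 9→2 ·f
i=23 'a': node 2→3
i=24 'b': node 3→13
i=25 'a': node 13→14  ** P3@[21:25],P4@[22:25]
i=26 'a': node 14→8 ·f
i=27 'd': node 8→9
i=28 'a': node 9→10
i=29 'c': node 10→11
i=30 'b': node 11→12  ** P2@[26:30]
i=31 'd': node 12→1 ·f
i=32 'c': node 1→2
i=33 'a': node 2→3
i=34 'c': node 3→4
i=35 'c': node 4→5
i=36 'c': node 5→6  ** P0@[31:36]
i=37 'c': node 6→15 ·f
i=38 'a': node 15→16
i=39 'b': node 16→17
i=40 'a': node 17→18  ** P4@[37:40]
i=41 'e': node 18→7 ·f  ** P1@[41:41]
i=42 'a': node 7→8 ·f
i=43 'd': node 8→9
i=44 'a': node 9→10
i=45 'c': node 10→11

Result: [[0,1],[1,1],[2,1],[9,0],[17,3],[17,4],[18,1],[19,1],[25,3],[25,4],[30,2],[36,0],[40,4],[41,1]]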